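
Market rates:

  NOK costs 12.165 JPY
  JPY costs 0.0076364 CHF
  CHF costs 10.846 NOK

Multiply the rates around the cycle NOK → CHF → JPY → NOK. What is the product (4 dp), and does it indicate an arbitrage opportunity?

0.9925 (arbitrage exists)

Around NOK → CHF → JPY → NOK: 1 ÷ 10.846 ÷ 0.0076364 ÷ 12.165 = 0.992498
Product < 1; profitable direction is NOK → JPY → CHF → NOK.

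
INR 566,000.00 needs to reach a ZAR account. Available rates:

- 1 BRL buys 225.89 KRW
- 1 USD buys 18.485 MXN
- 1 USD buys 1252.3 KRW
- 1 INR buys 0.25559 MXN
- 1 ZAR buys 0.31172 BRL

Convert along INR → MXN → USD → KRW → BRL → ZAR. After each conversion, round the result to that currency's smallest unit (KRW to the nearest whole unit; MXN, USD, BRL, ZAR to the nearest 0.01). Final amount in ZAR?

INR 566,000.00 × 0.25559 = MXN 144,663.94
MXN 144,663.94 ÷ 18.485 = USD 7,826.02
USD 7,826.02 × 1252.3 = KRW 9,800,525
KRW 9,800,525 ÷ 225.89 = BRL 43,386.27
BRL 43,386.27 ÷ 0.31172 = ZAR 139,183.47

ZAR 139,183.47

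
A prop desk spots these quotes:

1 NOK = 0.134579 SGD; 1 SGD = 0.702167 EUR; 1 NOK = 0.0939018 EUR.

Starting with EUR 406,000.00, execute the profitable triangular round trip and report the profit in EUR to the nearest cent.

Profitable loop is EUR → NOK → SGD → EUR:
EUR 406,000.00 ÷ 0.0939018 = NOK 4,323,665.79
NOK 4,323,665.79 × 0.134579 = SGD 581,874.62
SGD 581,874.62 × 0.702167 = EUR 408,573.15
Profit = EUR 408,573.15 − EUR 406,000.00

Profit: EUR 2,573.15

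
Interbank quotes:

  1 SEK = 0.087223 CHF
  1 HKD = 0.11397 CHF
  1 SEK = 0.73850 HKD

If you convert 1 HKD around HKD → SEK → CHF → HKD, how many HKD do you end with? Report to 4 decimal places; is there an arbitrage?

Around HKD → SEK → CHF → HKD: 1 ÷ 0.73850 × 0.087223 ÷ 0.11397 = 1.036311
Product > 1; profitable direction is HKD → SEK → CHF → HKD.

1.0363 (arbitrage exists)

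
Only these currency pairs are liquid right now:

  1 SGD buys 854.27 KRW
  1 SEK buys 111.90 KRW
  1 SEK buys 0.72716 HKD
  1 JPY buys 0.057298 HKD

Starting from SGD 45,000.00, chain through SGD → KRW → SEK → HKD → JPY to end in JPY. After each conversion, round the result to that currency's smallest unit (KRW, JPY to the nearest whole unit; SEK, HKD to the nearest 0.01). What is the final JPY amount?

JPY 4,359,815

SGD 45,000.00 × 854.27 = KRW 38,442,150
KRW 38,442,150 ÷ 111.90 = SEK 343,540.21
SEK 343,540.21 × 0.72716 = HKD 249,808.70
HKD 249,808.70 ÷ 0.057298 = JPY 4,359,815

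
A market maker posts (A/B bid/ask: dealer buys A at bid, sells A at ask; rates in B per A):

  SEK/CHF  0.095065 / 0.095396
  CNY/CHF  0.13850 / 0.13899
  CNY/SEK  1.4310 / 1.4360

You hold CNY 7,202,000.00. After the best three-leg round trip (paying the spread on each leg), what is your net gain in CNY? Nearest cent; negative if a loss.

Net profit: CNY 79,456.94

Best loop CNY → CHF → SEK → CNY:
CNY 7,202,000.00 × 0.13850 (sell CNY at bid) = CHF 997,477.00
CHF 997,477.00 ÷ 0.095396 (buy SEK at ask) = SEK 10,456,172.17
SEK 10,456,172.17 ÷ 1.4360 (buy CNY at ask) = CNY 7,281,456.94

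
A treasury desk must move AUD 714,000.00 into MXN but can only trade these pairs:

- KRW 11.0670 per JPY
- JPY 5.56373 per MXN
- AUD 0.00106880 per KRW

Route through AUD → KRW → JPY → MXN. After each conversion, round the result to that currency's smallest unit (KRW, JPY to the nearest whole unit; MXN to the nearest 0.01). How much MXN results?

MXN 10,849,402.29

AUD 714,000.00 ÷ 0.00106880 = KRW 668,038,922
KRW 668,038,922 ÷ 11.0670 = JPY 60,363,145
JPY 60,363,145 ÷ 5.56373 = MXN 10,849,402.29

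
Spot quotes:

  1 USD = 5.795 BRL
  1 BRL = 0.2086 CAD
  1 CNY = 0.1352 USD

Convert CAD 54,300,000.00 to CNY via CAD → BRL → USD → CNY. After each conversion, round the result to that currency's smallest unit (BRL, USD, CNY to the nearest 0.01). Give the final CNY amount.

CAD 54,300,000.00 ÷ 0.2086 = BRL 260,306,807.29
BRL 260,306,807.29 ÷ 5.795 = USD 44,919,207.47
USD 44,919,207.47 ÷ 0.1352 = CNY 332,242,658.80

CNY 332,242,658.80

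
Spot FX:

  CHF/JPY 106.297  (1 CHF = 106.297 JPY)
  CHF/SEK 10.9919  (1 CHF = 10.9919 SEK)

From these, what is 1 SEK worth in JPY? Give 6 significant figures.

SEK/JPY = 9.67048

1 SEK ÷ 10.9919 = 0.0909761 CHF
0.0909761 CHF × 106.297 = 9.67048 JPY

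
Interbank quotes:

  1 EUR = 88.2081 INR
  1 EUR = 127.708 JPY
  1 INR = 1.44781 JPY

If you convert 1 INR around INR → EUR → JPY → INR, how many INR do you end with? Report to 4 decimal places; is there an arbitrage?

1.0000 (no arbitrage)

Around INR → EUR → JPY → INR: 1 ÷ 88.2081 × 127.708 ÷ 1.44781 = 0.999996
Product ≈ 1 (deviation 0.000%, within rounding noise).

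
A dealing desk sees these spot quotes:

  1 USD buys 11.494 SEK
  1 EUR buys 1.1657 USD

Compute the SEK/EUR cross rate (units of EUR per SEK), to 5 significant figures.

SEK/EUR = 0.074635

1 SEK ÷ 11.494 = 0.0870019 USD
0.0870019 USD ÷ 1.1657 = 0.0746349 EUR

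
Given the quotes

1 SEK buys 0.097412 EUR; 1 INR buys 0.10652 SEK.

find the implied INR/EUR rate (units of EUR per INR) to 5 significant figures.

INR/EUR = 0.010376

1 INR × 0.10652 = 0.10652 SEK
0.10652 SEK × 0.097412 = 0.0103763 EUR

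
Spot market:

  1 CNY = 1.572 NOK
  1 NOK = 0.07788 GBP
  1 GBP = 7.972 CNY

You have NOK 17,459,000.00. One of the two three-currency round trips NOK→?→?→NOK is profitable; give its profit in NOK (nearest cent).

Profitable loop is NOK → CNY → GBP → NOK:
NOK 17,459,000.00 ÷ 1.572 = CNY 11,106,234.10
CNY 11,106,234.10 ÷ 7.972 = GBP 1,393,155.31
GBP 1,393,155.31 ÷ 0.07788 = NOK 17,888,486.21
Profit = NOK 17,888,486.21 − NOK 17,459,000.00

Profit: NOK 429,486.21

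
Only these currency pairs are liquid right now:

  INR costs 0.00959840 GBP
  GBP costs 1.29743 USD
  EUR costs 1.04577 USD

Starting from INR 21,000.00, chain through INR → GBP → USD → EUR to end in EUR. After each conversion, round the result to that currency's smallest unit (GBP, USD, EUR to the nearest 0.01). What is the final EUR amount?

INR 21,000.00 × 0.00959840 = GBP 201.57
GBP 201.57 × 1.29743 = USD 261.52
USD 261.52 ÷ 1.04577 = EUR 250.07

EUR 250.07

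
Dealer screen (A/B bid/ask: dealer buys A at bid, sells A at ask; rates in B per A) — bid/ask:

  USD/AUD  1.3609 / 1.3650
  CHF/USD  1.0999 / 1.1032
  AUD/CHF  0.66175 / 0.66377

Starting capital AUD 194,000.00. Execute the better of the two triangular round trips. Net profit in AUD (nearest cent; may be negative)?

Net profit: AUD 87.34

Best loop AUD → USD → CHF → AUD:
AUD 194,000.00 ÷ 1.3650 (buy USD at ask) = USD 142,124.54
USD 142,124.54 ÷ 1.1032 (buy CHF at ask) = CHF 128,829.35
CHF 128,829.35 ÷ 0.66377 (buy AUD at ask) = AUD 194,087.34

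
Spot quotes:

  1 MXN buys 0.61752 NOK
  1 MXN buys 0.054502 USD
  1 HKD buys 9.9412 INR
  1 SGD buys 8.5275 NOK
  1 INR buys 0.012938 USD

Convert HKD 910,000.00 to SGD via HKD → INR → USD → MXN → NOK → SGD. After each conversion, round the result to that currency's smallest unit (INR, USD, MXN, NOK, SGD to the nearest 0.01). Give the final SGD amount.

SGD 155,512.10

HKD 910,000.00 × 9.9412 = INR 9,046,492.00
INR 9,046,492.00 × 0.012938 = USD 117,043.51
USD 117,043.51 ÷ 0.054502 = MXN 2,147,508.53
MXN 2,147,508.53 × 0.61752 = NOK 1,326,129.47
NOK 1,326,129.47 ÷ 8.5275 = SGD 155,512.10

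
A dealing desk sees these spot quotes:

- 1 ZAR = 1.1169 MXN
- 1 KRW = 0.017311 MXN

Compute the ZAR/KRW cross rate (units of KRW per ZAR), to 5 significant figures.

1 ZAR × 1.1169 = 1.1169 MXN
1.1169 MXN ÷ 0.017311 = 64.5197 KRW

ZAR/KRW = 64.520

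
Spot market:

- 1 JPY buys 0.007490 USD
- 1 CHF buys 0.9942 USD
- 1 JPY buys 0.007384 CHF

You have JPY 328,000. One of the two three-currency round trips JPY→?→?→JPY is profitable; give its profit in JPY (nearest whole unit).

Profit: JPY 6,650

Profitable loop is JPY → USD → CHF → JPY:
JPY 328,000 × 0.007490 = USD 2,456.72
USD 2,456.72 ÷ 0.9942 = CHF 2,471.05
CHF 2,471.05 ÷ 0.007384 = JPY 334,650
Profit = JPY 334,650 − JPY 328,000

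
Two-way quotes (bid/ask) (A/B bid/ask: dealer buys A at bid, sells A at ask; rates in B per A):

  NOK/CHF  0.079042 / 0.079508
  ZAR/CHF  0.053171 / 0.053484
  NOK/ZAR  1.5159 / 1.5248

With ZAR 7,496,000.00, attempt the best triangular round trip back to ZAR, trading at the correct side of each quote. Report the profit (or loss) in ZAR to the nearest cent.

Best loop ZAR → CHF → NOK → ZAR:
ZAR 7,496,000.00 × 0.053171 (sell ZAR at bid) = CHF 398,569.82
CHF 398,569.82 ÷ 0.079508 (buy NOK at ask) = NOK 5,012,952.36
NOK 5,012,952.36 × 1.5159 (sell NOK at bid) = ZAR 7,599,134.48

Net profit: ZAR 103,134.48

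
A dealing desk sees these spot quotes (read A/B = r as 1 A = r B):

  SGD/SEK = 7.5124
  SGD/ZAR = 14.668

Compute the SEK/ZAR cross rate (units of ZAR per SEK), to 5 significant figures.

1 SEK ÷ 7.5124 = 0.133113 SGD
0.133113 SGD × 14.668 = 1.95251 ZAR

SEK/ZAR = 1.9525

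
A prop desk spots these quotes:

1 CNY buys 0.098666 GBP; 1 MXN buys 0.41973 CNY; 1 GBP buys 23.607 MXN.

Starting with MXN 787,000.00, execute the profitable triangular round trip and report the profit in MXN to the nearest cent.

Profit: MXN 18,000.96

Profitable loop is MXN → GBP → CNY → MXN:
MXN 787,000.00 ÷ 23.607 = GBP 33,337.57
GBP 33,337.57 ÷ 0.098666 = CNY 337,883.05
CNY 337,883.05 ÷ 0.41973 = MXN 805,000.96
Profit = MXN 805,000.96 − MXN 787,000.00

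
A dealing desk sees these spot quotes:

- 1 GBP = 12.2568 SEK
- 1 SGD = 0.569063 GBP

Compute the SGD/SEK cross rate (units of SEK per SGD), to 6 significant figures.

1 SGD × 0.569063 = 0.569063 GBP
0.569063 GBP × 12.2568 = 6.97489 SEK

SGD/SEK = 6.97489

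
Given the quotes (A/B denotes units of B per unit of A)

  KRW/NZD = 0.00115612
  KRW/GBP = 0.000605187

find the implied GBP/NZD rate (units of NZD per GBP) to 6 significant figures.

GBP/NZD = 1.91035

1 GBP ÷ 0.000605187 = 1652.38 KRW
1652.38 KRW × 0.00115612 = 1.91035 NZD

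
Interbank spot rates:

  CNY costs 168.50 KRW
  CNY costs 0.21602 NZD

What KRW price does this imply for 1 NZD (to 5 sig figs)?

1 NZD ÷ 0.21602 = 4.6292 CNY
4.6292 CNY × 168.50 = 780.02 KRW

NZD/KRW = 780.02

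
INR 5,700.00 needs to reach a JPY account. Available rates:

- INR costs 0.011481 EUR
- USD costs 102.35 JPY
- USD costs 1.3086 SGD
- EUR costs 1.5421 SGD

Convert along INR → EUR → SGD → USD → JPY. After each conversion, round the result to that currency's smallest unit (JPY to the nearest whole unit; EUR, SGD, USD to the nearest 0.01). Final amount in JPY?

INR 5,700.00 × 0.011481 = EUR 65.44
EUR 65.44 × 1.5421 = SGD 100.92
SGD 100.92 ÷ 1.3086 = USD 77.12
USD 77.12 × 102.35 = JPY 7,893

JPY 7,893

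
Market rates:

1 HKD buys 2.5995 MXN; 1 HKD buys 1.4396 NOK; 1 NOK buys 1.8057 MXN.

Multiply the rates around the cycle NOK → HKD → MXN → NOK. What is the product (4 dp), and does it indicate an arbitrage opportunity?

1.0000 (no arbitrage)

Around NOK → HKD → MXN → NOK: 1 ÷ 1.4396 × 2.5995 ÷ 1.8057 = 1.000005
Product ≈ 1 (deviation 0.001%, within rounding noise).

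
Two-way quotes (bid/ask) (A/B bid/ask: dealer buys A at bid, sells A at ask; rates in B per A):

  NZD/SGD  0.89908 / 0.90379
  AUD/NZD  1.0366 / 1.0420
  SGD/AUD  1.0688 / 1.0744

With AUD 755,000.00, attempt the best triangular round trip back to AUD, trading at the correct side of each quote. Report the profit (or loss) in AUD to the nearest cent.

Best loop AUD → NZD → SGD → AUD:
AUD 755,000.00 × 1.0366 (sell AUD at bid) = NZD 782,633.00
NZD 782,633.00 × 0.89908 (sell NZD at bid) = SGD 703,649.68
SGD 703,649.68 × 1.0688 (sell SGD at bid) = AUD 752,060.78

Net result: AUD -2,939.22 (no profitable arbitrage after spreads)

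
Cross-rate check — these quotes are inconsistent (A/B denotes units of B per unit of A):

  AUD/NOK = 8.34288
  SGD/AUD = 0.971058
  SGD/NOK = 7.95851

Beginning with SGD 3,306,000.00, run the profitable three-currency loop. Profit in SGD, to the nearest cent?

Profitable loop is SGD → AUD → NOK → SGD:
SGD 3,306,000.00 × 0.971058 = AUD 3,210,317.75
AUD 3,210,317.75 × 8.34288 = NOK 26,783,295.73
NOK 26,783,295.73 ÷ 7.95851 = SGD 3,365,365.59
Profit = SGD 3,365,365.59 − SGD 3,306,000.00

Profit: SGD 59,365.59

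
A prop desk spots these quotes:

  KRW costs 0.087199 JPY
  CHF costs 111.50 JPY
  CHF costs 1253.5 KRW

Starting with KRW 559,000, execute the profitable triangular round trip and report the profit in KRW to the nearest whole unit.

Profitable loop is KRW → CHF → JPY → KRW:
KRW 559,000 ÷ 1253.5 = CHF 445.95
CHF 445.95 × 111.50 = JPY 49,724
JPY 49,724 ÷ 0.087199 = KRW 570,231
Profit = KRW 570,231 − KRW 559,000

Profit: KRW 11,231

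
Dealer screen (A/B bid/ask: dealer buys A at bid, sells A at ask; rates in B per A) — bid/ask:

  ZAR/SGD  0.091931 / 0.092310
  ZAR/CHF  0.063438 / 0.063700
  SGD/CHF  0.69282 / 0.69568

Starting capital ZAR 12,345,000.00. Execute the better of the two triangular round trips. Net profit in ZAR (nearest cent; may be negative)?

Best loop ZAR → SGD → CHF → ZAR:
ZAR 12,345,000.00 × 0.091931 (sell ZAR at bid) = SGD 1,134,888.20
SGD 1,134,888.20 × 0.69282 (sell SGD at bid) = CHF 786,273.24
CHF 786,273.24 ÷ 0.063700 (buy ZAR at ask) = ZAR 12,343,378.95

Net result: ZAR -1,621.05 (no profitable arbitrage after spreads)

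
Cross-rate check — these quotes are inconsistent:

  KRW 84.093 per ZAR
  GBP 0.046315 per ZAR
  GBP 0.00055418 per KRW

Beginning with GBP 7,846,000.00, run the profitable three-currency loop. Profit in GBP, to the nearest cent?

Profit: GBP 48,730.87

Profitable loop is GBP → ZAR → KRW → GBP:
GBP 7,846,000.00 ÷ 0.046315 = ZAR 169,405,160.32
ZAR 169,405,160.32 × 84.093 = KRW 14,245,788,146
KRW 14,245,788,146 × 0.00055418 = GBP 7,894,730.87
Profit = GBP 7,894,730.87 − GBP 7,846,000.00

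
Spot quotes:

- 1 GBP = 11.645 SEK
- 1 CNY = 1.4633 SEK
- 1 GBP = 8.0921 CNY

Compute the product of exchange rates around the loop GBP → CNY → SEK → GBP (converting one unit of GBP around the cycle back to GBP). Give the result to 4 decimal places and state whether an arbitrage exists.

1.0168 (arbitrage exists)

Around GBP → CNY → SEK → GBP: 1 × 8.0921 × 1.4633 ÷ 11.645 = 1.016846
Product > 1; profitable direction is GBP → CNY → SEK → GBP.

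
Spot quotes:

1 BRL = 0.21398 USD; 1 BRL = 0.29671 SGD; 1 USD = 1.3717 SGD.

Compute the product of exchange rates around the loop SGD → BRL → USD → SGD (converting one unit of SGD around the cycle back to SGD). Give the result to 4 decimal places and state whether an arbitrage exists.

Around SGD → BRL → USD → SGD: 1 ÷ 0.29671 × 0.21398 × 1.3717 = 0.989237
Product < 1; profitable direction is SGD → USD → BRL → SGD.

0.9892 (arbitrage exists)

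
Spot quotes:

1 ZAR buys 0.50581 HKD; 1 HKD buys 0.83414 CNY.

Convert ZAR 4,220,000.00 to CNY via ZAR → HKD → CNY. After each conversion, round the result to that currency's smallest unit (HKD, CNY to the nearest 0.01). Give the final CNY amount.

ZAR 4,220,000.00 × 0.50581 = HKD 2,134,518.20
HKD 2,134,518.20 × 0.83414 = CNY 1,780,487.01

CNY 1,780,487.01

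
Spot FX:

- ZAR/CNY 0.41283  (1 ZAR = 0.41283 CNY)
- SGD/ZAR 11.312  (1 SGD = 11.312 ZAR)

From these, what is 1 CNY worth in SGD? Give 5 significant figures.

CNY/SGD = 0.21414

1 CNY ÷ 0.41283 = 2.4223 ZAR
2.4223 ZAR ÷ 11.312 = 0.214136 SGD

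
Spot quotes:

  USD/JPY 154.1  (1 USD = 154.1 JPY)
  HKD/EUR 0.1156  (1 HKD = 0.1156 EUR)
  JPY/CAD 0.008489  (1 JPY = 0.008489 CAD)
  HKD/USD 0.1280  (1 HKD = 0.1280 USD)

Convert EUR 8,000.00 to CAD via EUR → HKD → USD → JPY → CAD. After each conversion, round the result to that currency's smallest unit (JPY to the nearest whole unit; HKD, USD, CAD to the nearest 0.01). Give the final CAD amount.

EUR 8,000.00 ÷ 0.1156 = HKD 69,204.15
HKD 69,204.15 × 0.1280 = USD 8,858.13
USD 8,858.13 × 154.1 = JPY 1,365,038
JPY 1,365,038 × 0.008489 = CAD 11,587.81

CAD 11,587.81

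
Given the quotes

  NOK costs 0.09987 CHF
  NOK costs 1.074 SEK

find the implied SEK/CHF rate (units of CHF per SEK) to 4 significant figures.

SEK/CHF = 0.09299

1 SEK ÷ 1.074 = 0.931099 NOK
0.931099 NOK × 0.09987 = 0.0929888 CHF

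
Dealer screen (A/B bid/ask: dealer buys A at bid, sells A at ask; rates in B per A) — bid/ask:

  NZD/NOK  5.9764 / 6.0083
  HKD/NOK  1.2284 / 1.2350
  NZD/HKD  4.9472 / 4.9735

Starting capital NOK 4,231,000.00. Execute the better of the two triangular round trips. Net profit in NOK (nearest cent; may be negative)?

Net profit: NOK 48,476.95

Best loop NOK → NZD → HKD → NOK:
NOK 4,231,000.00 ÷ 6.0083 (buy NZD at ask) = NZD 704,192.53
NZD 704,192.53 × 4.9472 (sell NZD at bid) = HKD 3,483,781.30
HKD 3,483,781.30 × 1.2284 (sell HKD at bid) = NOK 4,279,476.95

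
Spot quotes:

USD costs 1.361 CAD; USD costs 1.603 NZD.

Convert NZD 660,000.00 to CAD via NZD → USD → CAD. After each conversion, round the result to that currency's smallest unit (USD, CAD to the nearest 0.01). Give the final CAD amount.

NZD 660,000.00 ÷ 1.603 = USD 411,728.01
USD 411,728.01 × 1.361 = CAD 560,361.82

CAD 560,361.82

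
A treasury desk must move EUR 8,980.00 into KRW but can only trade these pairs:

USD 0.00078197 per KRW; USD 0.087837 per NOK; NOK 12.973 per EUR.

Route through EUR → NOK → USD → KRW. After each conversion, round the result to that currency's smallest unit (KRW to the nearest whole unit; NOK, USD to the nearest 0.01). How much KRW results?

KRW 13,085,911

EUR 8,980.00 × 12.973 = NOK 116,497.54
NOK 116,497.54 × 0.087837 = USD 10,232.79
USD 10,232.79 ÷ 0.00078197 = KRW 13,085,911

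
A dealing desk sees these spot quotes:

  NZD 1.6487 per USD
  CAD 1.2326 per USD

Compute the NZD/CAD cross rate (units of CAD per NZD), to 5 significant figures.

1 NZD ÷ 1.6487 = 0.606538 USD
0.606538 USD × 1.2326 = 0.747619 CAD

NZD/CAD = 0.74762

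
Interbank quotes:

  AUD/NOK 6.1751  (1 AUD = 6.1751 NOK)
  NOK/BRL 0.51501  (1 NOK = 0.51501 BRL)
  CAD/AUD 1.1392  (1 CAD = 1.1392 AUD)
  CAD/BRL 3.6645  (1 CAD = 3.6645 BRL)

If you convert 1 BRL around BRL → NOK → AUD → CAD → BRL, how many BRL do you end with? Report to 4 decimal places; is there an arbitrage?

Around BRL → NOK → AUD → CAD → BRL: 1 ÷ 0.51501 ÷ 6.1751 ÷ 1.1392 × 3.6645 = 1.011475
Product > 1; profitable direction is BRL → NOK → AUD → CAD → BRL.

1.0115 (arbitrage exists)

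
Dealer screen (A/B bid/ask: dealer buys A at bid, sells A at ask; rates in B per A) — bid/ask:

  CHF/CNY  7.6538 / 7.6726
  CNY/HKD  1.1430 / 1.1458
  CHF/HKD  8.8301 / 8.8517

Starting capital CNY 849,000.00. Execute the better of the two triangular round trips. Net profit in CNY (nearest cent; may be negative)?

Net profit: CNY 3,750.41

Best loop CNY → CHF → HKD → CNY:
CNY 849,000.00 ÷ 7.6726 (buy CHF at ask) = CHF 110,653.49
CHF 110,653.49 × 8.8301 (sell CHF at bid) = HKD 977,081.42
HKD 977,081.42 ÷ 1.1458 (buy CNY at ask) = CNY 852,750.41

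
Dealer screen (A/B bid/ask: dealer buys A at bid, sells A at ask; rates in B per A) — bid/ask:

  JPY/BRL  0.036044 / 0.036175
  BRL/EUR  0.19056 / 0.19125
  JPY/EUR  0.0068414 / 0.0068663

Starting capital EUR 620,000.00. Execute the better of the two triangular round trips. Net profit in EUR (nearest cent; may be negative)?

Net profit: EUR 202.68

Best loop EUR → JPY → BRL → EUR:
EUR 620,000.00 ÷ 0.0068663 (buy JPY at ask) = JPY 90,296,084
JPY 90,296,084 × 0.036044 (sell JPY at bid) = BRL 3,254,632.04
BRL 3,254,632.04 × 0.19056 (sell BRL at bid) = EUR 620,202.68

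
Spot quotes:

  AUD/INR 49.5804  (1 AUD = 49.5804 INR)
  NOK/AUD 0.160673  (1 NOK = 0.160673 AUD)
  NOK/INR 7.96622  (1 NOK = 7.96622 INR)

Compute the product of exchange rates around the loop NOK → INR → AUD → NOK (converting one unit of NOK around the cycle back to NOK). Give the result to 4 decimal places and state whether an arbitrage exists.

1.0000 (no arbitrage)

Around NOK → INR → AUD → NOK: 1 × 7.96622 ÷ 49.5804 ÷ 0.160673 = 0.999999
Product ≈ 1 (deviation 0.000%, within rounding noise).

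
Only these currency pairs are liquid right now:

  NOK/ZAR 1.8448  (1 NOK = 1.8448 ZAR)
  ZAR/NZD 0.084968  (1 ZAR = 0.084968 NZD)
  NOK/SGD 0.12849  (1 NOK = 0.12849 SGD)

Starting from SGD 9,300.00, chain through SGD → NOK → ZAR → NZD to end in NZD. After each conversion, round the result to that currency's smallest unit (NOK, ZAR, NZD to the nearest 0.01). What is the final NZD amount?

SGD 9,300.00 ÷ 0.12849 = NOK 72,379.17
NOK 72,379.17 × 1.8448 = ZAR 133,525.09
ZAR 133,525.09 × 0.084968 = NZD 11,345.36

NZD 11,345.36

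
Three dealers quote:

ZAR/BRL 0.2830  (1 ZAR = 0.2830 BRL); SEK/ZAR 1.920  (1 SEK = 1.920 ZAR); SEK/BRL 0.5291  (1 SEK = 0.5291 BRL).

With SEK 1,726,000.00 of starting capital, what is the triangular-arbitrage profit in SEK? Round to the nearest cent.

Profit: SEK 46,518.16

Profitable loop is SEK → ZAR → BRL → SEK:
SEK 1,726,000.00 × 1.920 = ZAR 3,313,920.00
ZAR 3,313,920.00 × 0.2830 = BRL 937,839.36
BRL 937,839.36 ÷ 0.5291 = SEK 1,772,518.16
Profit = SEK 1,772,518.16 − SEK 1,726,000.00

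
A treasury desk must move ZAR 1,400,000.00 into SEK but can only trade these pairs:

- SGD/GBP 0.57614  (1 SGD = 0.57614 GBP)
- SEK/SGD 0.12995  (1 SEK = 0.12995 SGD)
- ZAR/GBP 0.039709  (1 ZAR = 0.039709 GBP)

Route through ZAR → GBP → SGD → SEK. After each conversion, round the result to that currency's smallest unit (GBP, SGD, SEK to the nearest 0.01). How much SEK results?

SEK 742,527.74

ZAR 1,400,000.00 × 0.039709 = GBP 55,592.60
GBP 55,592.60 ÷ 0.57614 = SGD 96,491.48
SGD 96,491.48 ÷ 0.12995 = SEK 742,527.74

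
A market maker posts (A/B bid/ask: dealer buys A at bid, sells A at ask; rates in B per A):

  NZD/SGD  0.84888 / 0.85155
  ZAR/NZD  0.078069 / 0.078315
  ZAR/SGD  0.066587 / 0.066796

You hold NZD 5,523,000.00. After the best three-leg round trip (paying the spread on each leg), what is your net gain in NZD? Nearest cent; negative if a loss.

Net result: NZD -8,458.79 (no profitable arbitrage after spreads)

Best loop NZD → ZAR → SGD → NZD:
NZD 5,523,000.00 ÷ 0.078315 (buy ZAR at ask) = ZAR 70,522,888.34
ZAR 70,522,888.34 × 0.066587 (sell ZAR at bid) = SGD 4,695,907.57
SGD 4,695,907.57 ÷ 0.85155 (buy NZD at ask) = NZD 5,514,541.21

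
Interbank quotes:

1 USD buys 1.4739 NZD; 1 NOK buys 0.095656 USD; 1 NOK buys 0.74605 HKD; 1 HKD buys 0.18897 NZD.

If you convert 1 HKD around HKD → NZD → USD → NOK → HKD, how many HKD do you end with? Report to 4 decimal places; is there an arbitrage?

1.0000 (no arbitrage)

Around HKD → NZD → USD → NOK → HKD: 1 × 0.18897 ÷ 1.4739 ÷ 0.095656 × 0.74605 = 0.999955
Product ≈ 1 (deviation 0.004%, within rounding noise).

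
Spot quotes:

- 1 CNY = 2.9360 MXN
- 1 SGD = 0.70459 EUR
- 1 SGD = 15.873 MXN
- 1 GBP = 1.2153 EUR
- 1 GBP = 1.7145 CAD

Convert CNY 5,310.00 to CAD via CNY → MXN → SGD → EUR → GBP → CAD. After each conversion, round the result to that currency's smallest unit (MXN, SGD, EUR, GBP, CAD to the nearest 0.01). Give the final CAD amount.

CAD 976.29

CNY 5,310.00 × 2.9360 = MXN 15,590.16
MXN 15,590.16 ÷ 15.873 = SGD 982.18
SGD 982.18 × 0.70459 = EUR 692.03
EUR 692.03 ÷ 1.2153 = GBP 569.43
GBP 569.43 × 1.7145 = CAD 976.29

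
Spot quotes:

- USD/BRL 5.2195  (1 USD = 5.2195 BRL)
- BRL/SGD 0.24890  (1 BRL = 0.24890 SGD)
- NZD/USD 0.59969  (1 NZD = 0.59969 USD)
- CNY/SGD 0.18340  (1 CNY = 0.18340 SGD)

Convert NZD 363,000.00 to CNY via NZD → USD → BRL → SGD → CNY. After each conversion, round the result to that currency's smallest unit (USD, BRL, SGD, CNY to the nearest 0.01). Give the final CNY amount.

NZD 363,000.00 × 0.59969 = USD 217,687.47
USD 217,687.47 × 5.2195 = BRL 1,136,219.75
BRL 1,136,219.75 × 0.24890 = SGD 282,805.10
SGD 282,805.10 ÷ 0.18340 = CNY 1,542,012.54

CNY 1,542,012.54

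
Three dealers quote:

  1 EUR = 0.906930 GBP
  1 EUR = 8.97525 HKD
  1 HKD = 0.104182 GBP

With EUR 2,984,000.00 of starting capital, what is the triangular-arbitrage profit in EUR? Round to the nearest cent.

Profitable loop is EUR → HKD → GBP → EUR:
EUR 2,984,000.00 × 8.97525 = HKD 26,782,146.00
HKD 26,782,146.00 × 0.104182 = GBP 2,790,217.53
GBP 2,790,217.53 ÷ 0.906930 = EUR 3,076,552.25
Profit = EUR 3,076,552.25 − EUR 2,984,000.00

Profit: EUR 92,552.25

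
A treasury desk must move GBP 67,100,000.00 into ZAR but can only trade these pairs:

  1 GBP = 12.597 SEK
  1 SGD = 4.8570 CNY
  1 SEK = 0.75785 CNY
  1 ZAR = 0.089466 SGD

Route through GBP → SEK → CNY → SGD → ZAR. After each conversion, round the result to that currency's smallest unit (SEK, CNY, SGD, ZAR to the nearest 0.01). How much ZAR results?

ZAR 1,474,167,323.68

GBP 67,100,000.00 × 12.597 = SEK 845,258,700.00
SEK 845,258,700.00 × 0.75785 = CNY 640,579,305.80
CNY 640,579,305.80 ÷ 4.8570 = SGD 131,887,853.78
SGD 131,887,853.78 ÷ 0.089466 = ZAR 1,474,167,323.68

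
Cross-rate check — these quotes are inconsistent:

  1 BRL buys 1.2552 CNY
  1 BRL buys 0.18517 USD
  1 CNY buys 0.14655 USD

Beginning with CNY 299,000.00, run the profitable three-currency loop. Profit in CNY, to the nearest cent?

Profitable loop is CNY → BRL → USD → CNY:
CNY 299,000.00 ÷ 1.2552 = BRL 238,209.05
BRL 238,209.05 × 0.18517 = USD 44,109.17
USD 44,109.17 ÷ 0.14655 = CNY 300,983.76
Profit = CNY 300,983.76 − CNY 299,000.00

Profit: CNY 1,983.76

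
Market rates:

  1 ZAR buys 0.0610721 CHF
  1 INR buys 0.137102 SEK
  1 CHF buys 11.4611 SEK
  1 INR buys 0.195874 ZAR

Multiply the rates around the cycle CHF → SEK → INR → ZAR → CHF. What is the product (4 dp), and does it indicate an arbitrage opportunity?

1.0000 (no arbitrage)

Around CHF → SEK → INR → ZAR → CHF: 1 × 11.4611 ÷ 0.137102 × 0.195874 × 0.0610721 = 1.000005
Product ≈ 1 (deviation 0.000%, within rounding noise).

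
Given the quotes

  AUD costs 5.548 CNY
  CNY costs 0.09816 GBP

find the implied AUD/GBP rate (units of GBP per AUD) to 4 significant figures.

AUD/GBP = 0.5446

1 AUD × 5.548 = 5.548 CNY
5.548 CNY × 0.09816 = 0.544592 GBP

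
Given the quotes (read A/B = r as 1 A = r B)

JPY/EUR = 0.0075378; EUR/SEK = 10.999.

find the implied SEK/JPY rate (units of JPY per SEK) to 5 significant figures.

SEK/JPY = 12.062

1 SEK ÷ 10.999 = 0.0909174 EUR
0.0909174 EUR ÷ 0.0075378 = 12.0615 JPY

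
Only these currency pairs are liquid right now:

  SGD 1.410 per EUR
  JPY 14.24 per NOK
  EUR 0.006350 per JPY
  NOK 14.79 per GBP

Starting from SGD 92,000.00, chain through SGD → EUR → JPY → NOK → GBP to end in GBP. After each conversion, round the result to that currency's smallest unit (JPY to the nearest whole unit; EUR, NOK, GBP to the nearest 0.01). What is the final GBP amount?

SGD 92,000.00 ÷ 1.410 = EUR 65,248.23
EUR 65,248.23 ÷ 0.006350 = JPY 10,275,312
JPY 10,275,312 ÷ 14.24 = NOK 721,580.90
NOK 721,580.90 ÷ 14.79 = GBP 48,788.43

GBP 48,788.43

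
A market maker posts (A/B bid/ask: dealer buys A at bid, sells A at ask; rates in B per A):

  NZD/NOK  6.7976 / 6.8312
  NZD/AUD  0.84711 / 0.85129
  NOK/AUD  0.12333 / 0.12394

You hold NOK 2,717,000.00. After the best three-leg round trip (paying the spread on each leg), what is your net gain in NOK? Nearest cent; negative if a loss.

Best loop NOK → NZD → AUD → NOK:
NOK 2,717,000.00 ÷ 6.8312 (buy NZD at ask) = NZD 397,733.93
NZD 397,733.93 × 0.84711 (sell NZD at bid) = AUD 336,924.39
AUD 336,924.39 ÷ 0.12394 (buy NOK at ask) = NOK 2,718,447.53

Net profit: NOK 1,447.53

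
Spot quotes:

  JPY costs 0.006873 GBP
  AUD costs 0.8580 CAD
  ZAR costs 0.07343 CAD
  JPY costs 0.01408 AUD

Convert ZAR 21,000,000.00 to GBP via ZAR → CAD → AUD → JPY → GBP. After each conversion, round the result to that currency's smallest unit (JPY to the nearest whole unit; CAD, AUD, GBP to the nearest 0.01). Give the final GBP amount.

ZAR 21,000,000.00 × 0.07343 = CAD 1,542,030.00
CAD 1,542,030.00 ÷ 0.8580 = AUD 1,797,237.76
AUD 1,797,237.76 ÷ 0.01408 = JPY 127,644,727
JPY 127,644,727 × 0.006873 = GBP 877,302.21

GBP 877,302.21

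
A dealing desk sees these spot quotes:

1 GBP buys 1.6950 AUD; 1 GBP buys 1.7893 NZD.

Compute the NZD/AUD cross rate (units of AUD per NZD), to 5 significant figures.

NZD/AUD = 0.94730

1 NZD ÷ 1.7893 = 0.558878 GBP
0.558878 GBP × 1.6950 = 0.947298 AUD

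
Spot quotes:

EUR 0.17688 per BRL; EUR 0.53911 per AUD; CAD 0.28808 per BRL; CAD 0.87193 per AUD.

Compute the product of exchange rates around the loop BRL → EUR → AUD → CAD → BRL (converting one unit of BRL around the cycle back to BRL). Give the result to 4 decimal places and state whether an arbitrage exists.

Around BRL → EUR → AUD → CAD → BRL: 1 × 0.17688 ÷ 0.53911 × 0.87193 ÷ 0.28808 = 0.993047
Product < 1; profitable direction is BRL → CAD → AUD → EUR → BRL.

0.9930 (arbitrage exists)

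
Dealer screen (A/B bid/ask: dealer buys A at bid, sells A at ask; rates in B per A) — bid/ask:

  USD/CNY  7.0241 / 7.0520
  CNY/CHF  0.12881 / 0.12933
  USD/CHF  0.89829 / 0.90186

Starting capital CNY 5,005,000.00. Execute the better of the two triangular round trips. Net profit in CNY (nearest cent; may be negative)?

Best loop CNY → CHF → USD → CNY:
CNY 5,005,000.00 × 0.12881 (sell CNY at bid) = CHF 644,694.05
CHF 644,694.05 ÷ 0.90186 (buy USD at ask) = USD 714,849.37
USD 714,849.37 × 7.0241 (sell USD at bid) = CNY 5,021,173.44

Net profit: CNY 16,173.44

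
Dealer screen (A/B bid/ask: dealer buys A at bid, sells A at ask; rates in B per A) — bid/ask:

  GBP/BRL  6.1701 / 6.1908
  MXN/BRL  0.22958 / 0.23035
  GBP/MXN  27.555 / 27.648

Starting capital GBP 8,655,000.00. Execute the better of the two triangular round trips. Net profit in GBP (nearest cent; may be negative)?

Best loop GBP → MXN → BRL → GBP:
GBP 8,655,000.00 × 27.555 (sell GBP at bid) = MXN 238,488,525.00
MXN 238,488,525.00 × 0.22958 (sell MXN at bid) = BRL 54,752,195.57
BRL 54,752,195.57 ÷ 6.1908 (buy GBP at ask) = GBP 8,844,122.82

Net profit: GBP 189,122.82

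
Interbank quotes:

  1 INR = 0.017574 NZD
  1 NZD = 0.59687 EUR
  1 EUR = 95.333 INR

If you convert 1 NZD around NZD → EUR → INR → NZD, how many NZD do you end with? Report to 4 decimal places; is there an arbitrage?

1.0000 (no arbitrage)

Around NZD → EUR → INR → NZD: 1 × 0.59687 × 95.333 × 0.017574 = 0.999985
Product ≈ 1 (deviation 0.001%, within rounding noise).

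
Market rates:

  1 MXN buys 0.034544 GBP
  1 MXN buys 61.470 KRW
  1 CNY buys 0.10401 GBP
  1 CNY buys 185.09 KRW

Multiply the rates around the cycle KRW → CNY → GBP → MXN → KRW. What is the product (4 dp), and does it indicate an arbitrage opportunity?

Around KRW → CNY → GBP → MXN → KRW: 1 ÷ 185.09 × 0.10401 ÷ 0.034544 × 61.470 = 0.999960
Product ≈ 1 (deviation 0.004%, within rounding noise).

1.0000 (no arbitrage)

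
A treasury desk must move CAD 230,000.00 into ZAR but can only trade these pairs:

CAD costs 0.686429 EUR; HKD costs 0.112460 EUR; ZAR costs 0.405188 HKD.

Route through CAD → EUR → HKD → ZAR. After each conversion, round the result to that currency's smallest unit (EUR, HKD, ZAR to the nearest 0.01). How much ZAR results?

ZAR 3,464,725.29

CAD 230,000.00 × 0.686429 = EUR 157,878.67
EUR 157,878.67 ÷ 0.112460 = HKD 1,403,865.11
HKD 1,403,865.11 ÷ 0.405188 = ZAR 3,464,725.29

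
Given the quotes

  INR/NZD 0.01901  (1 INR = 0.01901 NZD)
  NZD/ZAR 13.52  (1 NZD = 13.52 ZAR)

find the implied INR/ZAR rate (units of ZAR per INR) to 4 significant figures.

1 INR × 0.01901 = 0.01901 NZD
0.01901 NZD × 13.52 = 0.257015 ZAR

INR/ZAR = 0.2570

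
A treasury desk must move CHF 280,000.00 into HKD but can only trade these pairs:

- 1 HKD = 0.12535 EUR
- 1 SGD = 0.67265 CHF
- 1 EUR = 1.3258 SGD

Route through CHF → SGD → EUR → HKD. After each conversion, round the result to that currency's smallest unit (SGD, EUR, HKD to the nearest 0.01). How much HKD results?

HKD 2,504,762.35

CHF 280,000.00 ÷ 0.67265 = SGD 416,264.03
SGD 416,264.03 ÷ 1.3258 = EUR 313,971.96
EUR 313,971.96 ÷ 0.12535 = HKD 2,504,762.35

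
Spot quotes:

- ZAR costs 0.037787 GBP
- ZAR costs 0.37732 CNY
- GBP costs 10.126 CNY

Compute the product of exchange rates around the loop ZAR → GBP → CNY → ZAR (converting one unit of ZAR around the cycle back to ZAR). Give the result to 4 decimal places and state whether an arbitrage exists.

Around ZAR → GBP → CNY → ZAR: 1 × 0.037787 × 10.126 ÷ 0.37732 = 1.014076
Product > 1; profitable direction is ZAR → GBP → CNY → ZAR.

1.0141 (arbitrage exists)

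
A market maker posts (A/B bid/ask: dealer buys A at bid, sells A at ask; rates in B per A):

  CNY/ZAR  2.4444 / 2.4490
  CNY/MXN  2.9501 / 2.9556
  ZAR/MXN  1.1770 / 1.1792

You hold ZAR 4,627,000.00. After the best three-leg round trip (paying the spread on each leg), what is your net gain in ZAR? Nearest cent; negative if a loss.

Net profit: ZAR 99,721.14

Best loop ZAR → CNY → MXN → ZAR:
ZAR 4,627,000.00 ÷ 2.4490 (buy CNY at ask) = CNY 1,889,342.59
CNY 1,889,342.59 × 2.9501 (sell CNY at bid) = MXN 5,573,749.57
MXN 5,573,749.57 ÷ 1.1792 (buy ZAR at ask) = ZAR 4,726,721.14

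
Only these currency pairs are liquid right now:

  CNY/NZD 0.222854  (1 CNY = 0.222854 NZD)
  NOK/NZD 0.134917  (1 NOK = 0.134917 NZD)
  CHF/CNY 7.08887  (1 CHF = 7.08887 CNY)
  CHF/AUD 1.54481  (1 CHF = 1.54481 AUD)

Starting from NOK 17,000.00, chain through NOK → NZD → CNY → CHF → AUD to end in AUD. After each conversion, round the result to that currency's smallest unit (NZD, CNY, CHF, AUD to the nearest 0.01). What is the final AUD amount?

AUD 2,242.82

NOK 17,000.00 × 0.134917 = NZD 2,293.59
NZD 2,293.59 ÷ 0.222854 = CNY 10,291.90
CNY 10,291.90 ÷ 7.08887 = CHF 1,451.84
CHF 1,451.84 × 1.54481 = AUD 2,242.82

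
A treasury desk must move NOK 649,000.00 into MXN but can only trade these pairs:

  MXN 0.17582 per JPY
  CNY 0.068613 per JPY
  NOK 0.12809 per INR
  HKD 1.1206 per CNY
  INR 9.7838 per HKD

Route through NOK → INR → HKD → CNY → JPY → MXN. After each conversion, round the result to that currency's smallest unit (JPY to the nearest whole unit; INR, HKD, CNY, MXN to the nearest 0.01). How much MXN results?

NOK 649,000.00 ÷ 0.12809 = INR 5,066,749.94
INR 5,066,749.94 ÷ 9.7838 = HKD 517,871.37
HKD 517,871.37 ÷ 1.1206 = CNY 462,137.58
CNY 462,137.58 ÷ 0.068613 = JPY 6,735,423
JPY 6,735,423 × 0.17582 = MXN 1,184,222.07

MXN 1,184,222.07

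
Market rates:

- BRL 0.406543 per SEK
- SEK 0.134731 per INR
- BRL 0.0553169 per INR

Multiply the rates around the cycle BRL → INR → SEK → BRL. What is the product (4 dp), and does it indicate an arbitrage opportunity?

0.9902 (arbitrage exists)

Around BRL → INR → SEK → BRL: 1 ÷ 0.0553169 × 0.134731 × 0.406543 = 0.990185
Product < 1; profitable direction is BRL → SEK → INR → BRL.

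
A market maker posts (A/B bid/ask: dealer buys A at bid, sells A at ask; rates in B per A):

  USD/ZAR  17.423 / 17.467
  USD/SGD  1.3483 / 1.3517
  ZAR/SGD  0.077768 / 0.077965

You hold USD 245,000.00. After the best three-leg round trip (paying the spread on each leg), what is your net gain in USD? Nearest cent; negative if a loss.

Net profit: USD 589.41

Best loop USD → ZAR → SGD → USD:
USD 245,000.00 × 17.423 (sell USD at bid) = ZAR 4,268,635.00
ZAR 4,268,635.00 × 0.077768 (sell ZAR at bid) = SGD 331,963.21
SGD 331,963.21 ÷ 1.3517 (buy USD at ask) = USD 245,589.41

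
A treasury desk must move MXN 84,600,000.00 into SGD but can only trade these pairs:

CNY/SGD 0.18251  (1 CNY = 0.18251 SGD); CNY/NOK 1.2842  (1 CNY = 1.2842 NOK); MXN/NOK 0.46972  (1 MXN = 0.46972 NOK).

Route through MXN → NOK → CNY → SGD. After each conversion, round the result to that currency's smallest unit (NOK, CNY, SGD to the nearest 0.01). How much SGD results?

MXN 84,600,000.00 × 0.46972 = NOK 39,738,312.00
NOK 39,738,312.00 ÷ 1.2842 = CNY 30,944,021.18
CNY 30,944,021.18 × 0.18251 = SGD 5,647,593.31

SGD 5,647,593.31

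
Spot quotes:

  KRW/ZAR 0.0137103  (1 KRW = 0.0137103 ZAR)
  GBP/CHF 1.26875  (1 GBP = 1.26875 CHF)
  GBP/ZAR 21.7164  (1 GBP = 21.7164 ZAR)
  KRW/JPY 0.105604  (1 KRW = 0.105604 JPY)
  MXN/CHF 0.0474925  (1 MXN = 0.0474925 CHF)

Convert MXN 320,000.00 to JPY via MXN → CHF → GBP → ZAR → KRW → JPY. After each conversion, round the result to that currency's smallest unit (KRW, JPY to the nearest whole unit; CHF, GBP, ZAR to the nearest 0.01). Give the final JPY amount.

JPY 2,003,642

MXN 320,000.00 × 0.0474925 = CHF 15,197.60
CHF 15,197.60 ÷ 1.26875 = GBP 11,978.40
GBP 11,978.40 × 21.7164 = ZAR 260,127.73
ZAR 260,127.73 ÷ 0.0137103 = KRW 18,973,161
KRW 18,973,161 × 0.105604 = JPY 2,003,642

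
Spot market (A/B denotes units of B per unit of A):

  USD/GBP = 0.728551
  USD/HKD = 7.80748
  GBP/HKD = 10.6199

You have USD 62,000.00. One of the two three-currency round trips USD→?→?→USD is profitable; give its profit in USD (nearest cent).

Profitable loop is USD → HKD → GBP → USD:
USD 62,000.00 × 7.80748 = HKD 484,063.76
HKD 484,063.76 ÷ 10.6199 = GBP 45,580.82
GBP 45,580.82 ÷ 0.728551 = USD 62,563.67
Profit = USD 62,563.67 − USD 62,000.00

Profit: USD 563.67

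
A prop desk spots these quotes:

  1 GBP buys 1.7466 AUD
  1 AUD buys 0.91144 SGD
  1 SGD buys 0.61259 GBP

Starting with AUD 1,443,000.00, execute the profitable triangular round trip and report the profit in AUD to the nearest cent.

Profit: AUD 36,704.14

Profitable loop is AUD → GBP → SGD → AUD:
AUD 1,443,000.00 ÷ 1.7466 = GBP 826,176.57
GBP 826,176.57 ÷ 0.61259 = SGD 1,348,661.54
SGD 1,348,661.54 ÷ 0.91144 = AUD 1,479,704.14
Profit = AUD 1,479,704.14 − AUD 1,443,000.00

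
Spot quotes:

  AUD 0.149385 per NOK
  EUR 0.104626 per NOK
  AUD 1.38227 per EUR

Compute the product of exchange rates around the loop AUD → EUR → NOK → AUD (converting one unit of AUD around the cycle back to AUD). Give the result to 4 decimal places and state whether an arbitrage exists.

Around AUD → EUR → NOK → AUD: 1 ÷ 1.38227 ÷ 0.104626 × 0.149385 = 1.032939
Product > 1; profitable direction is AUD → EUR → NOK → AUD.

1.0329 (arbitrage exists)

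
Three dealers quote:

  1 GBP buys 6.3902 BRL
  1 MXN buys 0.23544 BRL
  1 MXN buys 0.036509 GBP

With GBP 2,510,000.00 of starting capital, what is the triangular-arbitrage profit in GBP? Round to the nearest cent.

Profitable loop is GBP → MXN → BRL → GBP:
GBP 2,510,000.00 ÷ 0.036509 = MXN 68,750,171.19
MXN 68,750,171.19 × 0.23544 = BRL 16,186,540.31
BRL 16,186,540.31 ÷ 6.3902 = GBP 2,533,025.62
Profit = GBP 2,533,025.62 − GBP 2,510,000.00

Profit: GBP 23,025.62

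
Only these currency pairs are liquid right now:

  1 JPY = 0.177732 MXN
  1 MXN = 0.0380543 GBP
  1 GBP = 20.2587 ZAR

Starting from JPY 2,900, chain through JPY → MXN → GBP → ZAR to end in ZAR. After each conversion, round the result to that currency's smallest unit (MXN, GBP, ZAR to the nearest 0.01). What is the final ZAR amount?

JPY 2,900 × 0.177732 = MXN 515.42
MXN 515.42 × 0.0380543 = GBP 19.61
GBP 19.61 × 20.2587 = ZAR 397.27

ZAR 397.27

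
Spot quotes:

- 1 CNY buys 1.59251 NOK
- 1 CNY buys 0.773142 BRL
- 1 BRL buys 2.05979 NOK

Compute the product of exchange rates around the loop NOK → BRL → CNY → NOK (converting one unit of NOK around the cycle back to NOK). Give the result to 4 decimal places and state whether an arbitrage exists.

1.0000 (no arbitrage)

Around NOK → BRL → CNY → NOK: 1 ÷ 2.05979 ÷ 0.773142 × 1.59251 = 1.000000
Product ≈ 1 (deviation 0.000%, within rounding noise).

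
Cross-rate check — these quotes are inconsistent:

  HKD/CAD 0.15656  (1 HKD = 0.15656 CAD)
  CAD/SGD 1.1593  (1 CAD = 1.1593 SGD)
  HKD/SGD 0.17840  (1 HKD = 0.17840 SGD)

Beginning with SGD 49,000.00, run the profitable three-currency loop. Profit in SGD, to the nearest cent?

Profit: SGD 851.46

Profitable loop is SGD → HKD → CAD → SGD:
SGD 49,000.00 ÷ 0.17840 = HKD 274,663.68
HKD 274,663.68 × 0.15656 = CAD 43,001.35
CAD 43,001.35 × 1.1593 = SGD 49,851.46
Profit = SGD 49,851.46 − SGD 49,000.00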